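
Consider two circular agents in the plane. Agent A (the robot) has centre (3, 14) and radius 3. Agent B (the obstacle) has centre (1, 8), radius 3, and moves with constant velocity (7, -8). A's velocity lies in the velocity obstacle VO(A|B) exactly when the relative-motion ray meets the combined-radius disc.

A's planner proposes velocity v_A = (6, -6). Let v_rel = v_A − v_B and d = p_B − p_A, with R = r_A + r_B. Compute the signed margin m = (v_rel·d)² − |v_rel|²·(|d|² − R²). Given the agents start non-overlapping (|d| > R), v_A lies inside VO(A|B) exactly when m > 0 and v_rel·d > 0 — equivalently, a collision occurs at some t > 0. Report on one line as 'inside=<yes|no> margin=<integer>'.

d = (-2, -6),  |d|² = 40;  R = 3+3 = 6,  c = 40−6² = 4
v_rel = (-1, 2),  |v_rel|² = 5;  v_rel·d = (-1)·(-2) + (2)·(-6) = -10
5·t² + 20·t + 4 = 0  ⇒  m = (-10)² − 5·4 = 80
m = 80 > 0,  v_rel·d = -10 < 0  ⇒  outside

inside=no margin=80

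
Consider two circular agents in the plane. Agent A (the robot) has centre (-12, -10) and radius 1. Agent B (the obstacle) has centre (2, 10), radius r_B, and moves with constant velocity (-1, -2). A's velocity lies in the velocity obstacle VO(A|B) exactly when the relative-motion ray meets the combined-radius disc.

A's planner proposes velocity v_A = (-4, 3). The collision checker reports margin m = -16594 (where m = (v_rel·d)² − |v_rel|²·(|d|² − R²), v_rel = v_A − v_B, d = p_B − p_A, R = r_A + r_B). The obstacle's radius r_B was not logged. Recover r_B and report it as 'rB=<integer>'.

m = -16594
d = (14, 20);  v_rel = (-3, 5),  |v_rel|² = 34
v_rel×d = (-3)·(20) − (5)·(14) = -130
since m = R²·34 − (-130)²:  R² = (16900 + -16594) / 34 = 9
R = √9 = 3  ⇒  r_B = 3 − 1 = 2

rB=2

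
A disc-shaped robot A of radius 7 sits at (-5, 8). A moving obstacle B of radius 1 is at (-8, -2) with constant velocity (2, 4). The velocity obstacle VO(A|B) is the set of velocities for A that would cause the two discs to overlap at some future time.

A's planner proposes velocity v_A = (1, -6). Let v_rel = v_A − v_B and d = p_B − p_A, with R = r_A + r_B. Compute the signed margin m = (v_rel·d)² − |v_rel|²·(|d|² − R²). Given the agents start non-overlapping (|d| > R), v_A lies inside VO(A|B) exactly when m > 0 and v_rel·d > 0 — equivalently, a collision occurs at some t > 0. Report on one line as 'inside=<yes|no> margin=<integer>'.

d = (-3, -10),  |d|² = 109;  R = 7+1 = 8,  c = 109−8² = 45
v_rel = (-1, -10),  |v_rel|² = 101;  v_rel·d = (-1)·(-3) + (-10)·(-10) = 103
101·t² − 206·t + 45 = 0  ⇒  m = 103² − 101·45 = 6064
m = 6064 > 0,  v_rel·d = 103 > 0  ⇒  inside

inside=yes margin=6064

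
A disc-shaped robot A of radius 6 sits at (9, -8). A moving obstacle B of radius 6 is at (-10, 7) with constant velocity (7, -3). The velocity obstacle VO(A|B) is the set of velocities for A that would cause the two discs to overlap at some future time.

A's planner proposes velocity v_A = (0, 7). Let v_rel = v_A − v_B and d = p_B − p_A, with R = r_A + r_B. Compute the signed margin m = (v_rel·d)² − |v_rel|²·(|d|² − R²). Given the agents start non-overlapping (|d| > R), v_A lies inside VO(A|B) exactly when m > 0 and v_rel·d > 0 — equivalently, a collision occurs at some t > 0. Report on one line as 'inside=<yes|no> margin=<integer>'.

d = (-19, 15),  |d|² = 586;  R = 6+6 = 12,  c = 586−12² = 442
v_rel = (-7, 10),  |v_rel|² = 149;  v_rel·d = (-7)·(-19) + (10)·(15) = 283
149·t² − 566·t + 442 = 0  ⇒  m = 283² − 149·442 = 14231
m = 14231 > 0,  v_rel·d = 283 > 0  ⇒  inside

inside=yes margin=14231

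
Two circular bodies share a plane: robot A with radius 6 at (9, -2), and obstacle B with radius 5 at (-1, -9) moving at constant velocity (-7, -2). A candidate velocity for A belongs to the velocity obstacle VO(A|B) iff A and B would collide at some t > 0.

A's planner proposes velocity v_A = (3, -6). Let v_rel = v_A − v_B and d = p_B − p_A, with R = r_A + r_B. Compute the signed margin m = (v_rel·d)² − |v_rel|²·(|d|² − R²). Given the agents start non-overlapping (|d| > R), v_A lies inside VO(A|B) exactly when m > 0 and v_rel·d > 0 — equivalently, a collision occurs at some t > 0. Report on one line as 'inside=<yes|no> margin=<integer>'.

d = (-10, -7),  |d|² = 149;  R = 6+5 = 11,  c = 149−11² = 28
v_rel = (10, -4),  |v_rel|² = 116;  v_rel·d = (10)·(-10) + (-4)·(-7) = -72
116·t² + 144·t + 28 = 0  ⇒  m = (-72)² − 116·28 = 1936
m = 1936 > 0,  v_rel·d = -72 < 0  ⇒  outside

inside=no margin=1936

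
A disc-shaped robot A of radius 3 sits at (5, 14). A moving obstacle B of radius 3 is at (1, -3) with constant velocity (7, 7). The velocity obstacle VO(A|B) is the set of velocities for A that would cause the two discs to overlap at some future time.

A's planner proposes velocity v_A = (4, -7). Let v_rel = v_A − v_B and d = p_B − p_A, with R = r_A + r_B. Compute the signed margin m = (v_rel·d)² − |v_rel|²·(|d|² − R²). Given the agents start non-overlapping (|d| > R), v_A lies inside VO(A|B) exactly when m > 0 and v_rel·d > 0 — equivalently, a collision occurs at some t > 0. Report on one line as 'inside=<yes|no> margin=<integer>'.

d = (-4, -17),  |d|² = 305;  R = 3+3 = 6,  c = 305−6² = 269
v_rel = (-3, -14),  |v_rel|² = 205;  v_rel·d = (-3)·(-4) + (-14)·(-17) = 250
205·t² − 500·t + 269 = 0  ⇒  m = 250² − 205·269 = 7355
m = 7355 > 0,  v_rel·d = 250 > 0  ⇒  inside

inside=yes margin=7355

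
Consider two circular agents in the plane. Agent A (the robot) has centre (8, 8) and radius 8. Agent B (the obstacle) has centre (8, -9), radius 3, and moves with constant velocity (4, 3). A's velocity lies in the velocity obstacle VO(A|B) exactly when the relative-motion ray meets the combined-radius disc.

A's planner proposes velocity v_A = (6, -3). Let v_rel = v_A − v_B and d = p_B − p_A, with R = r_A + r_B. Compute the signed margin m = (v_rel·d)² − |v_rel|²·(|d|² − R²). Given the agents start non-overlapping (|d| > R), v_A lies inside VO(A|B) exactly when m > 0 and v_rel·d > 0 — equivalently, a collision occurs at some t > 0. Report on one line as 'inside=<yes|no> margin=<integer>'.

d = (0, -17),  |d|² = 289;  R = 8+3 = 11,  c = 289−11² = 168
v_rel = (2, -6),  |v_rel|² = 40;  v_rel·d = (2)·(0) + (-6)·(-17) = 102
40·t² − 204·t + 168 = 0  ⇒  m = 102² − 40·168 = 3684
m = 3684 > 0,  v_rel·d = 102 > 0  ⇒  inside

inside=yes margin=3684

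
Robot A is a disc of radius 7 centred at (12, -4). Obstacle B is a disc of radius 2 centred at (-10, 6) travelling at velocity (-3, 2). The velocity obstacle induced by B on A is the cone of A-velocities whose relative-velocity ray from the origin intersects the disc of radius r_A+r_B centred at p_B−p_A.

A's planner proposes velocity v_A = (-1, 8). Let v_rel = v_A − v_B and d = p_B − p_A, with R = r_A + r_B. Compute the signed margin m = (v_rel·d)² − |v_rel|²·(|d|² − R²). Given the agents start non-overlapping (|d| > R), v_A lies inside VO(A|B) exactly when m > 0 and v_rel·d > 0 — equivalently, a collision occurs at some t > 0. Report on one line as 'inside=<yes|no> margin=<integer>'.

d = (-22, 10),  |d|² = 584;  R = 7+2 = 9,  c = 584−9² = 503
v_rel = (2, 6),  |v_rel|² = 40;  v_rel·d = (2)·(-22) + (6)·(10) = 16
40·t² − 32·t + 503 = 0  ⇒  m = 16² − 40·503 = -19864
m = -19864 < 0,  v_rel·d = 16 > 0  ⇒  outside

inside=no margin=-19864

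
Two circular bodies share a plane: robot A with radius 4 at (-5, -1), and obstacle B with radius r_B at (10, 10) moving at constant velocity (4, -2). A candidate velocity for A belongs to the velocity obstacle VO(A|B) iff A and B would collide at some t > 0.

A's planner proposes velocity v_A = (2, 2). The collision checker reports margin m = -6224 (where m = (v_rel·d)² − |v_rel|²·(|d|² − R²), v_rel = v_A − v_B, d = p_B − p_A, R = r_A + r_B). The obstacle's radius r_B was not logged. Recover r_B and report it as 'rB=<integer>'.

m = -6224
d = (15, 11);  v_rel = (-2, 4),  |v_rel|² = 20
v_rel×d = (-2)·(11) − (4)·(15) = -82
since m = R²·20 − (-82)²:  R² = (6724 + -6224) / 20 = 25
R = √25 = 5  ⇒  r_B = 5 − 4 = 1

rB=1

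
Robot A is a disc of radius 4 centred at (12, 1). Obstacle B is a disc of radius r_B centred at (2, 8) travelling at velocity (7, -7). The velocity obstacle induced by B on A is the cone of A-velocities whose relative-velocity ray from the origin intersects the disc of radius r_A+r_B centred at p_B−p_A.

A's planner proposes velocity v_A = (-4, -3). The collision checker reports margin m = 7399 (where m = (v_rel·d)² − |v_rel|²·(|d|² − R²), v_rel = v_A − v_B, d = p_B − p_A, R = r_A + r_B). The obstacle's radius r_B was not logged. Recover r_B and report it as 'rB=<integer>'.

m = 7399
d = (-10, 7);  v_rel = (-11, 4),  |v_rel|² = 137
v_rel×d = (-11)·(7) − (4)·(-10) = -37
since m = R²·137 − (-37)²:  R² = (1369 + 7399) / 137 = 64
R = √64 = 8  ⇒  r_B = 8 − 4 = 4

rB=4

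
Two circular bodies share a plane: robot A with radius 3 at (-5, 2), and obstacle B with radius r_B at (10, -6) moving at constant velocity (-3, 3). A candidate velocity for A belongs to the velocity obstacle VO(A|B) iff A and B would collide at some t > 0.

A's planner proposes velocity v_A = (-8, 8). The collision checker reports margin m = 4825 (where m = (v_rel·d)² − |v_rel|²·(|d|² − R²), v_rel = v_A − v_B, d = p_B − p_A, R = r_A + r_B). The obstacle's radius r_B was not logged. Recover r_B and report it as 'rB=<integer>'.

m = 4825
d = (15, -8);  v_rel = (-5, 5),  |v_rel|² = 50
v_rel×d = (-5)·(-8) − (5)·(15) = -35
since m = R²·50 − (-35)²:  R² = (1225 + 4825) / 50 = 121
R = √121 = 11  ⇒  r_B = 11 − 3 = 8

rB=8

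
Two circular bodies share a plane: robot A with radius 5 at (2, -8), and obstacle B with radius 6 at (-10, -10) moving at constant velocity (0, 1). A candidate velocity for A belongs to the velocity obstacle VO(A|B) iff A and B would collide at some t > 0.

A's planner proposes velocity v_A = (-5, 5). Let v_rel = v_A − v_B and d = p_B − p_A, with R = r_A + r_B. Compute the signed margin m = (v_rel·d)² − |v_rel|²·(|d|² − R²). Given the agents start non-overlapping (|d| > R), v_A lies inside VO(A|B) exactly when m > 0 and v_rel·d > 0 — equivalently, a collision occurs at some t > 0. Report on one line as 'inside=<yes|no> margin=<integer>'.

d = (-12, -2),  |d|² = 148;  R = 5+6 = 11,  c = 148−11² = 27
v_rel = (-5, 4),  |v_rel|² = 41;  v_rel·d = (-5)·(-12) + (4)·(-2) = 52
41·t² − 104·t + 27 = 0  ⇒  m = 52² − 41·27 = 1597
m = 1597 > 0,  v_rel·d = 52 > 0  ⇒  inside

inside=yes margin=1597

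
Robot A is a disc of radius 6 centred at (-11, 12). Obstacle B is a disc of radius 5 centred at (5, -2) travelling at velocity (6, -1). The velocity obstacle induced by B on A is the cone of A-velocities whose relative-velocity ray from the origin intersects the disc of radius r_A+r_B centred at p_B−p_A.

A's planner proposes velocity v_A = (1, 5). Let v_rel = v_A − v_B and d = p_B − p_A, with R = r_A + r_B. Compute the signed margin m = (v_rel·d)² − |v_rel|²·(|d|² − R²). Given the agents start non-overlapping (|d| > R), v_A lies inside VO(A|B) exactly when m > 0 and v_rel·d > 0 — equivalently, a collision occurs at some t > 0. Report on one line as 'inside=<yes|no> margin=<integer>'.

d = (16, -14),  |d|² = 452;  R = 6+5 = 11,  c = 452−11² = 331
v_rel = (-5, 6),  |v_rel|² = 61;  v_rel·d = (-5)·(16) + (6)·(-14) = -164
61·t² + 328·t + 331 = 0  ⇒  m = (-164)² − 61·331 = 6705
m = 6705 > 0,  v_rel·d = -164 < 0  ⇒  outside

inside=no margin=6705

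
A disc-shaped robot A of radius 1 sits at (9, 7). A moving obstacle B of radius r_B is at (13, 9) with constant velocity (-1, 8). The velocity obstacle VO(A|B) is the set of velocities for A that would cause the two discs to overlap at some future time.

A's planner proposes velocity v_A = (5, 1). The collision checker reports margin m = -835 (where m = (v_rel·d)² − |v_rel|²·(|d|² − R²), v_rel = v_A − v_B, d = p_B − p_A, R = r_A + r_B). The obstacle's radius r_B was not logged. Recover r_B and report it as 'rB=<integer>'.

m = -835
d = (4, 2);  v_rel = (6, -7),  |v_rel|² = 85
v_rel×d = (6)·(2) − (-7)·(4) = 40
since m = R²·85 − 40²:  R² = (1600 + -835) / 85 = 9
R = √9 = 3  ⇒  r_B = 3 − 1 = 2

rB=2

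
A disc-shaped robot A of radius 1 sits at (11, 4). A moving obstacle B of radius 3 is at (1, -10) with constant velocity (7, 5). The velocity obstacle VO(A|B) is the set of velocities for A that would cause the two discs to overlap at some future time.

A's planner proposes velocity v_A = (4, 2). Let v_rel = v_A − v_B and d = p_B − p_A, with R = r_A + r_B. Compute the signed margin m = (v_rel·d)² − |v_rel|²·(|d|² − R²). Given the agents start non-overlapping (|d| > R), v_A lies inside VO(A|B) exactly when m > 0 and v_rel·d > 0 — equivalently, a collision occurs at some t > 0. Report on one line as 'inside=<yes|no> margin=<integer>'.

d = (-10, -14),  |d|² = 296;  R = 1+3 = 4,  c = 296−4² = 280
v_rel = (-3, -3),  |v_rel|² = 18;  v_rel·d = (-3)·(-10) + (-3)·(-14) = 72
18·t² − 144·t + 280 = 0  ⇒  m = 72² − 18·280 = 144
m = 144 > 0,  v_rel·d = 72 > 0  ⇒  inside

inside=yes margin=144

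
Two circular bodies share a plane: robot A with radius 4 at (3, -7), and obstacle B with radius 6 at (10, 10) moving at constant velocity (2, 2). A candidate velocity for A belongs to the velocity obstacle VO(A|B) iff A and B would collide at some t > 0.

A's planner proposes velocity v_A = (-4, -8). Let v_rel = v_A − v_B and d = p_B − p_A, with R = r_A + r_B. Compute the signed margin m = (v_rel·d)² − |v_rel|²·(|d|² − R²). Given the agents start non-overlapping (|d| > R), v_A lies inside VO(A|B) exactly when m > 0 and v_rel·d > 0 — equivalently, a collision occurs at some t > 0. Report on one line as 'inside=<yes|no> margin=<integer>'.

d = (7, 17),  |d|² = 338;  R = 4+6 = 10,  c = 338−10² = 238
v_rel = (-6, -10),  |v_rel|² = 136;  v_rel·d = (-6)·(7) + (-10)·(17) = -212
136·t² + 424·t + 238 = 0  ⇒  m = (-212)² − 136·238 = 12576
m = 12576 > 0,  v_rel·d = -212 < 0  ⇒  outside

inside=no margin=12576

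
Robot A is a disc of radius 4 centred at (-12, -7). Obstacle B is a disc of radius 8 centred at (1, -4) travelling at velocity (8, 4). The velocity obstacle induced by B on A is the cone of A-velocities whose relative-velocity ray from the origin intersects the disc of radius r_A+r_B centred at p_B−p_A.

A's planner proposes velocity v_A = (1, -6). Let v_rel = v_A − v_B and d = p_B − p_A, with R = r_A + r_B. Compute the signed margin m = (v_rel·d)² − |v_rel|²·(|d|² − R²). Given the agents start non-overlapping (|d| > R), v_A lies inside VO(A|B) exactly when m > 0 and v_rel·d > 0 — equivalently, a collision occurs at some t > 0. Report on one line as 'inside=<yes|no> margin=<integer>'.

d = (13, 3),  |d|² = 178;  R = 4+8 = 12,  c = 178−12² = 34
v_rel = (-7, -10),  |v_rel|² = 149;  v_rel·d = (-7)·(13) + (-10)·(3) = -121
149·t² + 242·t + 34 = 0  ⇒  m = (-121)² − 149·34 = 9575
m = 9575 > 0,  v_rel·d = -121 < 0  ⇒  outside

inside=no margin=9575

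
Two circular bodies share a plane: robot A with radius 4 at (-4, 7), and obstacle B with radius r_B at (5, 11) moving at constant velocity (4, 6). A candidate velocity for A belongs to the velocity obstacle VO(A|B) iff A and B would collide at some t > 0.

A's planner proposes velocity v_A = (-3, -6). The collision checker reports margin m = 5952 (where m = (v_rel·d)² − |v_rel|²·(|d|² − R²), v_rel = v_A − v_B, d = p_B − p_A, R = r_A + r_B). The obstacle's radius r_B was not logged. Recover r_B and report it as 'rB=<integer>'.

m = 5952
d = (9, 4);  v_rel = (-7, -12),  |v_rel|² = 193
v_rel×d = (-7)·(4) − (-12)·(9) = 80
since m = R²·193 − 80²:  R² = (6400 + 5952) / 193 = 64
R = √64 = 8  ⇒  r_B = 8 − 4 = 4

rB=4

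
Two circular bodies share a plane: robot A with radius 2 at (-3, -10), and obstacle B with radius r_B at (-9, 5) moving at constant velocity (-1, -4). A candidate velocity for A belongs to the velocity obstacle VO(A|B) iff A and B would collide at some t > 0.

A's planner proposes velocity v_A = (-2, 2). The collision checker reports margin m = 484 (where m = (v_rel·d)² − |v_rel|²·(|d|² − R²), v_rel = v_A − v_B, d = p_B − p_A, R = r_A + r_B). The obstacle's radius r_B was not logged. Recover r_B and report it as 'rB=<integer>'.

m = 484
d = (-6, 15);  v_rel = (-1, 6),  |v_rel|² = 37
v_rel×d = (-1)·(15) − (6)·(-6) = 21
since m = R²·37 − 21²:  R² = (441 + 484) / 37 = 25
R = √25 = 5  ⇒  r_B = 5 − 2 = 3

rB=3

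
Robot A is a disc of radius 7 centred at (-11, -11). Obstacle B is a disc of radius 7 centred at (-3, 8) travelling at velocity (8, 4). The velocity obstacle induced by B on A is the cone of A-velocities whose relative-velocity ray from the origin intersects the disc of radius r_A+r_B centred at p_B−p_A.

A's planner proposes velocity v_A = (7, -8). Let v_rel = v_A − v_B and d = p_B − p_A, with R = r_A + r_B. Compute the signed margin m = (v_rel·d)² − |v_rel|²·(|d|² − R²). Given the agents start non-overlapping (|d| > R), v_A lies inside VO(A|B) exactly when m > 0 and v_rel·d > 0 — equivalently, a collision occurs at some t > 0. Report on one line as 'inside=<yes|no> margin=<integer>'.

d = (8, 19),  |d|² = 425;  R = 7+7 = 14,  c = 425−14² = 229
v_rel = (-1, -12),  |v_rel|² = 145;  v_rel·d = (-1)·(8) + (-12)·(19) = -236
145·t² + 472·t + 229 = 0  ⇒  m = (-236)² − 145·229 = 22491
m = 22491 > 0,  v_rel·d = -236 < 0  ⇒  outside

inside=no margin=22491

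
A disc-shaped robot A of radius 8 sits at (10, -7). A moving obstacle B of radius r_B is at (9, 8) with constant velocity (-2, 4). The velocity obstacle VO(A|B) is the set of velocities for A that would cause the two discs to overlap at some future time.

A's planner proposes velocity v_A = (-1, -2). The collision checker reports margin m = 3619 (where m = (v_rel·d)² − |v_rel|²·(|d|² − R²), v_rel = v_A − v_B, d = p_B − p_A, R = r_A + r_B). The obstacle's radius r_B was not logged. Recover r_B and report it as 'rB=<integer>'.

m = 3619
d = (-1, 15);  v_rel = (1, -6),  |v_rel|² = 37
v_rel×d = (1)·(15) − (-6)·(-1) = 9
since m = R²·37 − 9²:  R² = (81 + 3619) / 37 = 100
R = √100 = 10  ⇒  r_B = 10 − 8 = 2

rB=2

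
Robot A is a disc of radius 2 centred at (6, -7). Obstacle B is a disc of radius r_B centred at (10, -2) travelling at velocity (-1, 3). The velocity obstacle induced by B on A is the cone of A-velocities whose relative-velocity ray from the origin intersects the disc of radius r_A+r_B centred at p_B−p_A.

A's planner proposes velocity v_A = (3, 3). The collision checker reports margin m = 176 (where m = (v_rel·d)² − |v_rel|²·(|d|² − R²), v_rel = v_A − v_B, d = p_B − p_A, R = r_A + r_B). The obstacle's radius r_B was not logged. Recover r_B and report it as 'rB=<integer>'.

m = 176
d = (4, 5);  v_rel = (4, 0),  |v_rel|² = 16
v_rel×d = (4)·(5) − (0)·(4) = 20
since m = R²·16 − 20²:  R² = (400 + 176) / 16 = 36
R = √36 = 6  ⇒  r_B = 6 − 2 = 4

rB=4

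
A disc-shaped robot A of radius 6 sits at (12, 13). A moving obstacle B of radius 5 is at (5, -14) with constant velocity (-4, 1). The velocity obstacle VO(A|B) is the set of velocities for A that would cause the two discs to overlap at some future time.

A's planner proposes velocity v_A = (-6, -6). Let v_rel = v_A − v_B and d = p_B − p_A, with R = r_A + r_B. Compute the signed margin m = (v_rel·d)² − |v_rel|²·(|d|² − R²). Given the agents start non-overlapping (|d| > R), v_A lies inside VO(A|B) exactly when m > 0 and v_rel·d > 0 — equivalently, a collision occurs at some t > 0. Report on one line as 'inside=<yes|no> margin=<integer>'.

d = (-7, -27),  |d|² = 778;  R = 6+5 = 11,  c = 778−11² = 657
v_rel = (-2, -7),  |v_rel|² = 53;  v_rel·d = (-2)·(-7) + (-7)·(-27) = 203
53·t² − 406·t + 657 = 0  ⇒  m = 203² − 53·657 = 6388
m = 6388 > 0,  v_rel·d = 203 > 0  ⇒  inside

inside=yes margin=6388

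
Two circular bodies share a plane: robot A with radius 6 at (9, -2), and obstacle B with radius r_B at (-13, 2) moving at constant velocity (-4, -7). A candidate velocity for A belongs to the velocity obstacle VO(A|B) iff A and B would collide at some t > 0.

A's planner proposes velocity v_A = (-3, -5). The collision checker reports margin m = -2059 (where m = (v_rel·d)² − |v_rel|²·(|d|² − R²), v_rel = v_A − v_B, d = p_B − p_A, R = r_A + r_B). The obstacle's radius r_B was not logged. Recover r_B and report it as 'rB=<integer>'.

m = -2059
d = (-22, 4);  v_rel = (1, 2),  |v_rel|² = 5
v_rel×d = (1)·(4) − (2)·(-22) = 48
since m = R²·5 − 48²:  R² = (2304 + -2059) / 5 = 49
R = √49 = 7  ⇒  r_B = 7 − 6 = 1

rB=1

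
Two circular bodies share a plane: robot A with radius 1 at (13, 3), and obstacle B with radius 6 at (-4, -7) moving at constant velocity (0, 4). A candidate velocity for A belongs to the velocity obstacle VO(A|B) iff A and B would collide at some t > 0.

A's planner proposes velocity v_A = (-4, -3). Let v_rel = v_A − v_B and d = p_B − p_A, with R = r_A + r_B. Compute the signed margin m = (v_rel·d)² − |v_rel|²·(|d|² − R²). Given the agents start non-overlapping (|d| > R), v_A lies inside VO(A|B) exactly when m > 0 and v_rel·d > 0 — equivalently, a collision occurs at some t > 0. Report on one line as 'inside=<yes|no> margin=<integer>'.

d = (-17, -10),  |d|² = 389;  R = 1+6 = 7,  c = 389−7² = 340
v_rel = (-4, -7),  |v_rel|² = 65;  v_rel·d = (-4)·(-17) + (-7)·(-10) = 138
65·t² − 276·t + 340 = 0  ⇒  m = 138² − 65·340 = -3056
m = -3056 < 0,  v_rel·d = 138 > 0  ⇒  outside

inside=no margin=-3056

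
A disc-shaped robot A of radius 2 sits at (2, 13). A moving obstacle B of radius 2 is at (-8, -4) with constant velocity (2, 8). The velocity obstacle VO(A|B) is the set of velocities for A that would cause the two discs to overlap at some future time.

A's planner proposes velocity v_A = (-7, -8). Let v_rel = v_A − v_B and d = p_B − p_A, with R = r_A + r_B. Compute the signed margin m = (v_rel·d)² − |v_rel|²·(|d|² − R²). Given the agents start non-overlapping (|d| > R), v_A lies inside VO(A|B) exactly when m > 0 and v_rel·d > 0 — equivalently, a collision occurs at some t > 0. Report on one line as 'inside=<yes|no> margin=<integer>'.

d = (-10, -17),  |d|² = 389;  R = 2+2 = 4,  c = 389−4² = 373
v_rel = (-9, -16),  |v_rel|² = 337;  v_rel·d = (-9)·(-10) + (-16)·(-17) = 362
337·t² − 724·t + 373 = 0  ⇒  m = 362² − 337·373 = 5343
m = 5343 > 0,  v_rel·d = 362 > 0  ⇒  inside

inside=yes margin=5343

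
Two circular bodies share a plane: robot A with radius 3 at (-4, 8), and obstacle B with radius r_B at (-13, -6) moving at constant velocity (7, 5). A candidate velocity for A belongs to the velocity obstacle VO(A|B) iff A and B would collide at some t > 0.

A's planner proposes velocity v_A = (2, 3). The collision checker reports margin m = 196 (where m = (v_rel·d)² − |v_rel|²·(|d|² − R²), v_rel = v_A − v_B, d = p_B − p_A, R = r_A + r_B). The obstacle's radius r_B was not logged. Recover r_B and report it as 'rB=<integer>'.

m = 196
d = (-9, -14);  v_rel = (-5, -2),  |v_rel|² = 29
v_rel×d = (-5)·(-14) − (-2)·(-9) = 52
since m = R²·29 − 52²:  R² = (2704 + 196) / 29 = 100
R = √100 = 10  ⇒  r_B = 10 − 3 = 7

rB=7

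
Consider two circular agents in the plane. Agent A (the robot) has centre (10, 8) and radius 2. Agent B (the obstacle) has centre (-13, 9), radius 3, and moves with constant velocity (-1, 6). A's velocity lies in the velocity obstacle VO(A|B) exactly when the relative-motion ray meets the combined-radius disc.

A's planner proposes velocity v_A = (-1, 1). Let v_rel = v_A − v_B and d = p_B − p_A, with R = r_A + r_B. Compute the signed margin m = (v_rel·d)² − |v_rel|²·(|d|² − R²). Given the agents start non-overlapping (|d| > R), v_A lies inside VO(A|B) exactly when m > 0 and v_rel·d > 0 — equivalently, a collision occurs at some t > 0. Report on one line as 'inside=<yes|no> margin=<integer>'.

d = (-23, 1),  |d|² = 530;  R = 2+3 = 5,  c = 530−5² = 505
v_rel = (0, -5),  |v_rel|² = 25;  v_rel·d = (0)·(-23) + (-5)·(1) = -5
25·t² + 10·t + 505 = 0  ⇒  m = (-5)² − 25·505 = -12600
m = -12600 < 0,  v_rel·d = -5 < 0  ⇒  outside

inside=no margin=-12600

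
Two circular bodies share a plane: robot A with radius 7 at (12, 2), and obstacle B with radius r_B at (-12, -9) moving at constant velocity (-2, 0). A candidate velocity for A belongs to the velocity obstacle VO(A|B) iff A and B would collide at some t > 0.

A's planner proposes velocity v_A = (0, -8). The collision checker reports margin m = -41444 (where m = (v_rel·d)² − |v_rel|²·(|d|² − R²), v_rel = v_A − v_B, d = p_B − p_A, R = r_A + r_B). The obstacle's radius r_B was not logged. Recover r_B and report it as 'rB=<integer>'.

m = -41444
d = (-24, -11);  v_rel = (2, -8),  |v_rel|² = 68
v_rel×d = (2)·(-11) − (-8)·(-24) = -214
since m = R²·68 − (-214)²:  R² = (45796 + -41444) / 68 = 64
R = √64 = 8  ⇒  r_B = 8 − 7 = 1

rB=1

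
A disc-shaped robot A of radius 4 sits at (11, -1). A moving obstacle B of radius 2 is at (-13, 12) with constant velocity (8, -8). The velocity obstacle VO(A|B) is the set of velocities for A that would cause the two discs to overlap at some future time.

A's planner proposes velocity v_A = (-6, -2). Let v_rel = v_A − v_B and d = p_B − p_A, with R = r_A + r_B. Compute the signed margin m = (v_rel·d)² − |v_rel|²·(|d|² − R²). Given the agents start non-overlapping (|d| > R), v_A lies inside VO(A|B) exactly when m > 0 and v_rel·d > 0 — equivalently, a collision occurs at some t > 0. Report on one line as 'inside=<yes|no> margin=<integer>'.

d = (-24, 13),  |d|² = 745;  R = 4+2 = 6,  c = 745−6² = 709
v_rel = (-14, 6),  |v_rel|² = 232;  v_rel·d = (-14)·(-24) + (6)·(13) = 414
232·t² − 828·t + 709 = 0  ⇒  m = 414² − 232·709 = 6908
m = 6908 > 0,  v_rel·d = 414 > 0  ⇒  inside

inside=yes margin=6908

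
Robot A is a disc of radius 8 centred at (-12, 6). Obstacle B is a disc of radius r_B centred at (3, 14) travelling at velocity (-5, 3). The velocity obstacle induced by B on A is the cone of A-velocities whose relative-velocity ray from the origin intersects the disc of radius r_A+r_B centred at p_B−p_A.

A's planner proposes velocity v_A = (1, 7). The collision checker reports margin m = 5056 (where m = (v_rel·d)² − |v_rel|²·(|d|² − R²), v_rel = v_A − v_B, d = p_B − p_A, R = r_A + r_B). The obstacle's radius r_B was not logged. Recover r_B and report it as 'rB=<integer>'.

m = 5056
d = (15, 8);  v_rel = (6, 4),  |v_rel|² = 52
v_rel×d = (6)·(8) − (4)·(15) = -12
since m = R²·52 − (-12)²:  R² = (144 + 5056) / 52 = 100
R = √100 = 10  ⇒  r_B = 10 − 8 = 2

rB=2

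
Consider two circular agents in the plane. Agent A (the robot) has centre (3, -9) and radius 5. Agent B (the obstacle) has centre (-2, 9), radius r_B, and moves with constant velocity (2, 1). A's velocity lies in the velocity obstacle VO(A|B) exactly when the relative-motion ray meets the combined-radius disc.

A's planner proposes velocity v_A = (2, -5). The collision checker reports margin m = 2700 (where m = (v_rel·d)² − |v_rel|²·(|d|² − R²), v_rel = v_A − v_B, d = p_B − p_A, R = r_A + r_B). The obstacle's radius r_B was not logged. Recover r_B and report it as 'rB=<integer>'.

m = 2700
d = (-5, 18);  v_rel = (0, -6),  |v_rel|² = 36
v_rel×d = (0)·(18) − (-6)·(-5) = -30
since m = R²·36 − (-30)²:  R² = (900 + 2700) / 36 = 100
R = √100 = 10  ⇒  r_B = 10 − 5 = 5

rB=5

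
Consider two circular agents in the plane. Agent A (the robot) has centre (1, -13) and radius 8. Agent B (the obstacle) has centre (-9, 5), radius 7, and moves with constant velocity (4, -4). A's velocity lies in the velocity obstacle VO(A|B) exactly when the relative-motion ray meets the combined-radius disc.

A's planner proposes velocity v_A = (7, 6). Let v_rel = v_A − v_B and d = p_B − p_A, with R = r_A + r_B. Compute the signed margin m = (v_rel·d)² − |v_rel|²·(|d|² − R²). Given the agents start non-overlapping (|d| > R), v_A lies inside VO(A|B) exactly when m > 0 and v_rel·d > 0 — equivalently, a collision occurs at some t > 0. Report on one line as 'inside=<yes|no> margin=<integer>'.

d = (-10, 18),  |d|² = 424;  R = 8+7 = 15,  c = 424−15² = 199
v_rel = (3, 10),  |v_rel|² = 109;  v_rel·d = (3)·(-10) + (10)·(18) = 150
109·t² − 300·t + 199 = 0  ⇒  m = 150² − 109·199 = 809
m = 809 > 0,  v_rel·d = 150 > 0  ⇒  inside

inside=yes margin=809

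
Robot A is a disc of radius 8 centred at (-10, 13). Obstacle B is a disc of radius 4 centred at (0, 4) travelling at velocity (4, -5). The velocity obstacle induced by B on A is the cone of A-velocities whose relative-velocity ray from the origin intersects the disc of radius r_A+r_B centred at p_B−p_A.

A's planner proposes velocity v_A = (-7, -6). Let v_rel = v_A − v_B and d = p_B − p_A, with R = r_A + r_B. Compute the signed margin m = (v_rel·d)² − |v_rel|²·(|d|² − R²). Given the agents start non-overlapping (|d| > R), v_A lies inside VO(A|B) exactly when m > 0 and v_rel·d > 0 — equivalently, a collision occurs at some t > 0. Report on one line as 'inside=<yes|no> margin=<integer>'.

d = (10, -9),  |d|² = 181;  R = 8+4 = 12,  c = 181−12² = 37
v_rel = (-11, -1),  |v_rel|² = 122;  v_rel·d = (-11)·(10) + (-1)·(-9) = -101
122·t² + 202·t + 37 = 0  ⇒  m = (-101)² − 122·37 = 5687
m = 5687 > 0,  v_rel·d = -101 < 0  ⇒  outside

inside=no margin=5687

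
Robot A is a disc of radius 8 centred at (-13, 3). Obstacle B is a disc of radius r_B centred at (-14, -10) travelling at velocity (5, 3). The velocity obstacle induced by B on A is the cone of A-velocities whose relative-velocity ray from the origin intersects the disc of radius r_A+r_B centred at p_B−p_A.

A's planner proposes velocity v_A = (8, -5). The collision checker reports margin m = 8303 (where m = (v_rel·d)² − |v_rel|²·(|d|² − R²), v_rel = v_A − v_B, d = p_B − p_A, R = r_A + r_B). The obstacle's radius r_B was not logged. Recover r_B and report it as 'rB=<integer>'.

m = 8303
d = (-1, -13);  v_rel = (3, -8),  |v_rel|² = 73
v_rel×d = (3)·(-13) − (-8)·(-1) = -47
since m = R²·73 − (-47)²:  R² = (2209 + 8303) / 73 = 144
R = √144 = 12  ⇒  r_B = 12 − 8 = 4

rB=4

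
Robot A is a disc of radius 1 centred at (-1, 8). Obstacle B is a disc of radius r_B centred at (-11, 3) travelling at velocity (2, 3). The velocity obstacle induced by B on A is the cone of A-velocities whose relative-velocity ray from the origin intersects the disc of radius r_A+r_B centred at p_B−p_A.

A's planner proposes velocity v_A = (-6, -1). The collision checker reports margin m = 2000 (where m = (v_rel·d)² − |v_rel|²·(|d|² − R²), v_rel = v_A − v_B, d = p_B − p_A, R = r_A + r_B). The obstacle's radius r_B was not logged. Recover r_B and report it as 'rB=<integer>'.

m = 2000
d = (-10, -5);  v_rel = (-8, -4),  |v_rel|² = 80
v_rel×d = (-8)·(-5) − (-4)·(-10) = 0
since m = R²·80 − 0²:  R² = (0 + 2000) / 80 = 25
R = √25 = 5  ⇒  r_B = 5 − 1 = 4

rB=4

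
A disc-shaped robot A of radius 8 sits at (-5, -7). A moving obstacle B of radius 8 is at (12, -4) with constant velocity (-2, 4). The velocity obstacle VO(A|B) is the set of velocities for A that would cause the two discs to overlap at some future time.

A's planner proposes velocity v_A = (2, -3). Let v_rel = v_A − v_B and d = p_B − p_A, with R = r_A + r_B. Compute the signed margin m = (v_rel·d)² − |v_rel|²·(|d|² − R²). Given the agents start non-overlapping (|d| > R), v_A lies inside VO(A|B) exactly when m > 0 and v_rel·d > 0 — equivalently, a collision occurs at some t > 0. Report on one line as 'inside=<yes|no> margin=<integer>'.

d = (17, 3),  |d|² = 298;  R = 8+8 = 16,  c = 298−16² = 42
v_rel = (4, -7),  |v_rel|² = 65;  v_rel·d = (4)·(17) + (-7)·(3) = 47
65·t² − 94·t + 42 = 0  ⇒  m = 47² − 65·42 = -521
m = -521 < 0,  v_rel·d = 47 > 0  ⇒  outside

inside=no margin=-521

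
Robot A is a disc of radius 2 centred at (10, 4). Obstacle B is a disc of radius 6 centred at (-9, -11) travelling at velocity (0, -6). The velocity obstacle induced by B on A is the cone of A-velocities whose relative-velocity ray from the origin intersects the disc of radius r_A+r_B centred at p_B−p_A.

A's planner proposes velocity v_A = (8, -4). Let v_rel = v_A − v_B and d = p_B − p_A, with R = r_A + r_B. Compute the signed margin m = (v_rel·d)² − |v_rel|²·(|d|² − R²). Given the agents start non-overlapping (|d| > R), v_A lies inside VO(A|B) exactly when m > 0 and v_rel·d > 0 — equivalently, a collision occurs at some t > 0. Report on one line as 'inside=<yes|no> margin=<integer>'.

d = (-19, -15),  |d|² = 586;  R = 2+6 = 8,  c = 586−8² = 522
v_rel = (8, 2),  |v_rel|² = 68;  v_rel·d = (8)·(-19) + (2)·(-15) = -182
68·t² + 364·t + 522 = 0  ⇒  m = (-182)² − 68·522 = -2372
m = -2372 < 0,  v_rel·d = -182 < 0  ⇒  outside

inside=no margin=-2372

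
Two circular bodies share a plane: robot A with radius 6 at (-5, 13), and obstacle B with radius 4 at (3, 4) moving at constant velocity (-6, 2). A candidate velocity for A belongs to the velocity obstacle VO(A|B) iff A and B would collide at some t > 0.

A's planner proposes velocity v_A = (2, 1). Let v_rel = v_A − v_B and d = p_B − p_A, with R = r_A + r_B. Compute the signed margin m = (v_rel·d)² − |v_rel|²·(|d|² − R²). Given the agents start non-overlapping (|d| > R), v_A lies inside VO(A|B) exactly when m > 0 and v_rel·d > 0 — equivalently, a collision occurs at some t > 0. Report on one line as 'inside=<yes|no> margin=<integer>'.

d = (8, -9),  |d|² = 145;  R = 6+4 = 10,  c = 145−10² = 45
v_rel = (8, -1),  |v_rel|² = 65;  v_rel·d = (8)·(8) + (-1)·(-9) = 73
65·t² − 146·t + 45 = 0  ⇒  m = 73² − 65·45 = 2404
m = 2404 > 0,  v_rel·d = 73 > 0  ⇒  inside

inside=yes margin=2404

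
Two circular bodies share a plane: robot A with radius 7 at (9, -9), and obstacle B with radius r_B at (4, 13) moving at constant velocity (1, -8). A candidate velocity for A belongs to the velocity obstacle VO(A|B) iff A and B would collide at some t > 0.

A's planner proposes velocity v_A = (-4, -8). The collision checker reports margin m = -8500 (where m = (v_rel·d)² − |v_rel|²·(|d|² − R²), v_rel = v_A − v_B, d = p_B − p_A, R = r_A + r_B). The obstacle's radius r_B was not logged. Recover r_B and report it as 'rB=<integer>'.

m = -8500
d = (-5, 22);  v_rel = (-5, 0),  |v_rel|² = 25
v_rel×d = (-5)·(22) − (0)·(-5) = -110
since m = R²·25 − (-110)²:  R² = (12100 + -8500) / 25 = 144
R = √144 = 12  ⇒  r_B = 12 − 7 = 5

rB=5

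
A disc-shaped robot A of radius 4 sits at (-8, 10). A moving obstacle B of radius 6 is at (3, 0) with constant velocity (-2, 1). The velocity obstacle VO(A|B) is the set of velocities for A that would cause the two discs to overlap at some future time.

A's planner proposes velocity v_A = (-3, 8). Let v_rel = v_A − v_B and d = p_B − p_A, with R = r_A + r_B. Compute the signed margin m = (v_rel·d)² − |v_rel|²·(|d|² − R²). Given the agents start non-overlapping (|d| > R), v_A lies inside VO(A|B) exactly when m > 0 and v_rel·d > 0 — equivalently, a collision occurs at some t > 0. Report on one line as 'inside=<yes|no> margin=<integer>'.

d = (11, -10),  |d|² = 221;  R = 4+6 = 10,  c = 221−10² = 121
v_rel = (-1, 7),  |v_rel|² = 50;  v_rel·d = (-1)·(11) + (7)·(-10) = -81
50·t² + 162·t + 121 = 0  ⇒  m = (-81)² − 50·121 = 511
m = 511 > 0,  v_rel·d = -81 < 0  ⇒  outside

inside=no margin=511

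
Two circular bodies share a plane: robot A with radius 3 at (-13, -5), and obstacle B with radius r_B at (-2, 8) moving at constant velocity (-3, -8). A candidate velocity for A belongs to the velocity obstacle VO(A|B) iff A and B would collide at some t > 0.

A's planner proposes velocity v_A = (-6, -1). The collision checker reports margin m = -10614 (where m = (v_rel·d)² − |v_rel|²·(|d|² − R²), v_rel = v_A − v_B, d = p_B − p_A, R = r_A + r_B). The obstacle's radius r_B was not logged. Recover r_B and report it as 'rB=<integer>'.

m = -10614
d = (11, 13);  v_rel = (-3, 7),  |v_rel|² = 58
v_rel×d = (-3)·(13) − (7)·(11) = -116
since m = R²·58 − (-116)²:  R² = (13456 + -10614) / 58 = 49
R = √49 = 7  ⇒  r_B = 7 − 3 = 4

rB=4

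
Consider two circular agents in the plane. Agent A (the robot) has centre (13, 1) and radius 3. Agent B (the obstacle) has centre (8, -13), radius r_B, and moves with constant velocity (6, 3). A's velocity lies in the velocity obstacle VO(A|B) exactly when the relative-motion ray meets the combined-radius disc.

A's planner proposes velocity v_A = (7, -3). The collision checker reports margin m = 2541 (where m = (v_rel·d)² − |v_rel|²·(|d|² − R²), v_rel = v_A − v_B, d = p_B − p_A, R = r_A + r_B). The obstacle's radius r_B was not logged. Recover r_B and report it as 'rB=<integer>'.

m = 2541
d = (-5, -14);  v_rel = (1, -6),  |v_rel|² = 37
v_rel×d = (1)·(-14) − (-6)·(-5) = -44
since m = R²·37 − (-44)²:  R² = (1936 + 2541) / 37 = 121
R = √121 = 11  ⇒  r_B = 11 − 3 = 8

rB=8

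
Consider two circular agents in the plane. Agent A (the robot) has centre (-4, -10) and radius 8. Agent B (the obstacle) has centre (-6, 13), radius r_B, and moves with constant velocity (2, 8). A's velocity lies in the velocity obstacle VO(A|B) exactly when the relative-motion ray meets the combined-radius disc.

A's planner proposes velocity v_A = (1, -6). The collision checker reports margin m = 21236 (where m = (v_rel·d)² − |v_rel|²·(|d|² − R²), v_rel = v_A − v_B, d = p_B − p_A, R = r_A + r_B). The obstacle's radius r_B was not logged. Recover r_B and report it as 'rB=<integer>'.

m = 21236
d = (-2, 23);  v_rel = (-1, -14),  |v_rel|² = 197
v_rel×d = (-1)·(23) − (-14)·(-2) = -51
since m = R²·197 − (-51)²:  R² = (2601 + 21236) / 197 = 121
R = √121 = 11  ⇒  r_B = 11 − 8 = 3

rB=3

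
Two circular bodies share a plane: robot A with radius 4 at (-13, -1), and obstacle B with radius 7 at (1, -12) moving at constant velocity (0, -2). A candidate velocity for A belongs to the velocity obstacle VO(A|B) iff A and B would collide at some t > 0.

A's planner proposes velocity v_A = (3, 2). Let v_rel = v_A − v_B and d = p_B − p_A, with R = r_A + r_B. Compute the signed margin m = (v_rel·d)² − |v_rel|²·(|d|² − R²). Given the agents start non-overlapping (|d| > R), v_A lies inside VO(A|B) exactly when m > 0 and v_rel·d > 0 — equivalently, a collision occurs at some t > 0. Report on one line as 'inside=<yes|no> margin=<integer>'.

d = (14, -11),  |d|² = 317;  R = 4+7 = 11,  c = 317−11² = 196
v_rel = (3, 4),  |v_rel|² = 25;  v_rel·d = (3)·(14) + (4)·(-11) = -2
25·t² + 4·t + 196 = 0  ⇒  m = (-2)² − 25·196 = -4896
m = -4896 < 0,  v_rel·d = -2 < 0  ⇒  outside

inside=no margin=-4896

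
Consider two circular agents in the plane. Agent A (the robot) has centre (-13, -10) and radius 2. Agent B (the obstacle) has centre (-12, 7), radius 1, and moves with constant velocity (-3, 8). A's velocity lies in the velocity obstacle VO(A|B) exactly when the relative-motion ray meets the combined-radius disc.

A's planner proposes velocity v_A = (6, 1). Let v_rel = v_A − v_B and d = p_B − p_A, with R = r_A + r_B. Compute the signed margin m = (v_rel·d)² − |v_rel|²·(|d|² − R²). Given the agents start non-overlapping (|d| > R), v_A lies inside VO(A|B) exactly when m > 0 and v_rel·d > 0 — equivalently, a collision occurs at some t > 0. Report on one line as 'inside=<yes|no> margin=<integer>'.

d = (1, 17),  |d|² = 290;  R = 2+1 = 3,  c = 290−3² = 281
v_rel = (9, -7),  |v_rel|² = 130;  v_rel·d = (9)·(1) + (-7)·(17) = -110
130·t² + 220·t + 281 = 0  ⇒  m = (-110)² − 130·281 = -24430
m = -24430 < 0,  v_rel·d = -110 < 0  ⇒  outside

inside=no margin=-24430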